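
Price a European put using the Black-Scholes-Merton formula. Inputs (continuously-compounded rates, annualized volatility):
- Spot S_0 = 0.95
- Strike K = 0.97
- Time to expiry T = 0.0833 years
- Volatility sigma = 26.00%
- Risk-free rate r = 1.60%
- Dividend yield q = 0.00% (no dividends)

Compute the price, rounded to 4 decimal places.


Answer: Price = 0.0390

Derivation:
d1 = (ln(S/K) + (r - q + 0.5*sigma^2) * T) / (sigma * sqrt(T)) = -0.22235649
d2 = d1 - sigma * sqrt(T) = -0.29739701
exp(-rT) = 0.99866809; exp(-qT) = 1.00000000
P = K * exp(-rT) * N(-d2) - S_0 * exp(-qT) * N(-d1)
N(-d1) = 0.58798181; N(-d2) = 0.61691829
P = 0.9700 * 0.99866809 * 0.61691829 - 0.9500 * 1.00000000 * 0.58798181 = 0.0390


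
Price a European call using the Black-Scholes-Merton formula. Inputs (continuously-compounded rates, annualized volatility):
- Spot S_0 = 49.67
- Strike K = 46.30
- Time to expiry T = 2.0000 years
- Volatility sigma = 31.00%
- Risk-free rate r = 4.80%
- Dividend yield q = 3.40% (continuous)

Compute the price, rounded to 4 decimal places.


d1 = (ln(S/K) + (r - q + 0.5*sigma^2) * T) / (sigma * sqrt(T)) = 0.44333124
d2 = d1 - sigma * sqrt(T) = 0.00492504
exp(-rT) = 0.90846402; exp(-qT) = 0.93426047
C = S_0 * exp(-qT) * N(d1) - K * exp(-rT) * N(d2)
N(d1) = 0.67123692; N(d2) = 0.50196480
C = 49.6700 * 0.93426047 * 0.67123692 - 46.3000 * 0.90846402 * 0.50196480 = 10.0350

Answer: Price = 10.0350


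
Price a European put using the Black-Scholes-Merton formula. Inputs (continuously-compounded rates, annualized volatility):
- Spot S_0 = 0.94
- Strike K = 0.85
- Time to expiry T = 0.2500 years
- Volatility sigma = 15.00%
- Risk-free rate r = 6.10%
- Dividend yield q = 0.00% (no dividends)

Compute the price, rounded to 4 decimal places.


d1 = (ln(S/K) + (r - q + 0.5*sigma^2) * T) / (sigma * sqrt(T)) = 1.58274701
d2 = d1 - sigma * sqrt(T) = 1.50774701
exp(-rT) = 0.98486569; exp(-qT) = 1.00000000
P = K * exp(-rT) * N(-d2) - S_0 * exp(-qT) * N(-d1)
N(-d1) = 0.05673957; N(-d2) = 0.06580964
P = 0.8500 * 0.98486569 * 0.06580964 - 0.9400 * 1.00000000 * 0.05673957 = 0.0018

Answer: Price = 0.0018


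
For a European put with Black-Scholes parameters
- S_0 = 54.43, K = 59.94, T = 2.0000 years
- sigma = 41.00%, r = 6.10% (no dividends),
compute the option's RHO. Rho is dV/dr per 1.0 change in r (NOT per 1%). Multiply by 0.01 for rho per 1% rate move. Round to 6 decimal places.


d1 = 0.3340155310; d2 = -0.2458120295
phi(d1) = 0.3772973330; exp(-qT) = 1.0000000000; exp(-rT) = 0.8851483685
N(-d2) = 0.5970861277
Rho = -K*T*exp(-rT)*N(-d2) = -59.9400 * 2.0000 * 0.8851483685 * 0.5970861277 = -63.357756

Answer: Rho = -63.357756


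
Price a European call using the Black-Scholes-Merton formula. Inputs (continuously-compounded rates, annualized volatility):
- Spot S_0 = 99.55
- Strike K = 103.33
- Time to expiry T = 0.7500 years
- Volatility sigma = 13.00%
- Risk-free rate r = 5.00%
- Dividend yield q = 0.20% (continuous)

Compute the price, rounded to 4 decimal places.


Answer: Price = 4.4022

Derivation:
d1 = (ln(S/K) + (r - q + 0.5*sigma^2) * T) / (sigma * sqrt(T)) = 0.04503137
d2 = d1 - sigma * sqrt(T) = -0.06755193
exp(-rT) = 0.96319442; exp(-qT) = 0.99850112
C = S_0 * exp(-qT) * N(d1) - K * exp(-rT) * N(d2)
N(d1) = 0.51795885; N(d2) = 0.47307116
C = 99.5500 * 0.99850112 * 0.51795885 - 103.3300 * 0.96319442 * 0.47307116 = 4.4022


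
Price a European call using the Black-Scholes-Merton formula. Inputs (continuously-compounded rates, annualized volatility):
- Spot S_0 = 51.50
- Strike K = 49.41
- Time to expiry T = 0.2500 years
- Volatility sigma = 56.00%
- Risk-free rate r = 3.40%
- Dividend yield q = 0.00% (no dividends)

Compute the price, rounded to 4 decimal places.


d1 = (ln(S/K) + (r - q + 0.5*sigma^2) * T) / (sigma * sqrt(T)) = 0.31831777
d2 = d1 - sigma * sqrt(T) = 0.03831777
exp(-rT) = 0.99153602; exp(-qT) = 1.00000000
C = S_0 * exp(-qT) * N(d1) - K * exp(-rT) * N(d2)
N(d1) = 0.62487805; N(d2) = 0.51528284
C = 51.5000 * 1.00000000 * 0.62487805 - 49.4100 * 0.99153602 * 0.51528284 = 6.9366

Answer: Price = 6.9366


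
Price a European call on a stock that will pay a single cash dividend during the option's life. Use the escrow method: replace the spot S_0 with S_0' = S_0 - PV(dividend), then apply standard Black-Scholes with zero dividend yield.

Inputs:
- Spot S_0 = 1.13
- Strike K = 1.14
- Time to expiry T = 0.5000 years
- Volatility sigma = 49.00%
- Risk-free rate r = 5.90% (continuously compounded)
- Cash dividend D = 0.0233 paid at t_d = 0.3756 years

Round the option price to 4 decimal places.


Answer: Price = 0.1524

Derivation:
PV(D) = D * exp(-r * t_d) = 0.0233 * 0.97808334 = 0.02278934
S_0' = S_0 - PV(D) = 1.1300 - 0.02278934 = 1.10721066
d1 = (ln(S_0'/K) + (r + sigma^2/2)*T) / (sigma*sqrt(T)) = 0.17415223
d2 = d1 - sigma*sqrt(T) = -0.17233009
exp(-rT) = 0.97093088
N(d1) = 0.56912709; N(d2) = 0.43158901
C = S_0' * N(d1) - K * exp(-rT) * N(d2) = 1.10721066 * 0.56912709 - 1.1400 * 0.97093088 * 0.43158901 = 0.1524


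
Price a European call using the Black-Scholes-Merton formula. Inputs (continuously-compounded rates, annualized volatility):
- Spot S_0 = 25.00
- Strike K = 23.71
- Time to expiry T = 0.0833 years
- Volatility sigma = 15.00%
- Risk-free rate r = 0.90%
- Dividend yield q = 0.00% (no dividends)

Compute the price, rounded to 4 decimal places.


d1 = (ln(S/K) + (r - q + 0.5*sigma^2) * T) / (sigma * sqrt(T)) = 1.26270398
d2 = d1 - sigma * sqrt(T) = 1.21941137
exp(-rT) = 0.99925058; exp(-qT) = 1.00000000
C = S_0 * exp(-qT) * N(d1) - K * exp(-rT) * N(d2)
N(d1) = 0.89665221; N(d2) = 0.88865595
C = 25.0000 * 1.00000000 * 0.89665221 - 23.7100 * 0.99925058 * 0.88865595 = 1.3621

Answer: Price = 1.3621


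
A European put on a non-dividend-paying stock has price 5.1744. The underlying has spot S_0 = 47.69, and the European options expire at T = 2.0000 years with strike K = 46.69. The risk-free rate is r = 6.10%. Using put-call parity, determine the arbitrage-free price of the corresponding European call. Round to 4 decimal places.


Answer: Call price = 11.5368

Derivation:
Put-call parity: C - P = S_0 * exp(-qT) - K * exp(-rT).
S_0 * exp(-qT) = 47.6900 * 1.00000000 = 47.69000000
K * exp(-rT) = 46.6900 * 0.88514837 = 41.32757733
C = P + S*exp(-qT) - K*exp(-rT)
C = 5.1744 + 47.69000000 - 41.32757733 = 11.5368


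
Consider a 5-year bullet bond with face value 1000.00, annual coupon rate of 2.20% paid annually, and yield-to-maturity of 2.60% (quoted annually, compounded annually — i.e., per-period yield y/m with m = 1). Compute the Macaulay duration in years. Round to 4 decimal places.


Answer: Macaulay duration = 4.7870 years

Derivation:
Coupon per period c = face * coupon_rate / m = 22.000000
Periods per year m = 1; per-period yield y/m = 0.026000
Number of cashflows N = 5
Cashflows (t years, CF_t, discount factor 1/(1+y/m)^(m*t), PV):
  t = 1.0000: CF_t = 22.000000, DF = 0.974659, PV = 21.442495
  t = 2.0000: CF_t = 22.000000, DF = 0.949960, PV = 20.899118
  t = 3.0000: CF_t = 22.000000, DF = 0.925887, PV = 20.369511
  t = 4.0000: CF_t = 22.000000, DF = 0.902424, PV = 19.853324
  t = 5.0000: CF_t = 1022.000000, DF = 0.879555, PV = 898.905612
Price P = sum_t PV_t = 981.470061
Macaulay numerator sum_t t * PV_t:
  t * PV_t at t = 1.0000: 21.442495
  t * PV_t at t = 2.0000: 41.798236
  t * PV_t at t = 3.0000: 61.108532
  t * PV_t at t = 4.0000: 79.413297
  t * PV_t at t = 5.0000: 4494.528061
Macaulay duration D = (sum_t t * PV_t) / P = 4698.290622 / 981.470061 = 4.786993


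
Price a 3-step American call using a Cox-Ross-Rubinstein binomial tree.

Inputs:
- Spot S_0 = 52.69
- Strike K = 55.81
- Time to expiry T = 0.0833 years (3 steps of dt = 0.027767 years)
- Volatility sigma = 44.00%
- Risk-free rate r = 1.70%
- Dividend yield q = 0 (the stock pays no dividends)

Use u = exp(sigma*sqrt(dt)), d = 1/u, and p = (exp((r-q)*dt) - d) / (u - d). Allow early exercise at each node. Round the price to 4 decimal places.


dt = T/N = 0.027767
u = exp(sigma*sqrt(dt)) = 1.076073; d = 1/u = 0.929305
p = (exp((r-q)*dt) - d) / (u - d) = 0.484895
Discount per step: exp(-r*dt) = 0.999528
Stock lattice S(k, i) with i counting down-moves:
  k=0: S(0,0) = 52.6900
  k=1: S(1,0) = 56.6983; S(1,1) = 48.9651
  k=2: S(2,0) = 61.0115; S(2,1) = 52.6900; S(2,2) = 45.5035
  k=3: S(3,0) = 65.6529; S(3,1) = 56.6983; S(3,2) = 48.9651; S(3,3) = 42.2866
Terminal payoffs V(N, i) = max(S_T - K, 0):
  V(3,0) = 9.842894; V(3,1) = 0.888307; V(3,2) = 0.000000; V(3,3) = 0.000000
Backward induction: V(k, i) = exp(-r*dt) * [p * V(k+1, i) + (1-p) * V(k+1, i+1)]; then take max(V_cont, immediate exercise) for American.
  V(2,0) = exp(-r*dt) * [p*9.842894 + (1-p)*0.888307] = 5.227877; exercise = 5.201539; V(2,0) = max -> 5.227877
  V(2,1) = exp(-r*dt) * [p*0.888307 + (1-p)*0.000000] = 0.430533; exercise = 0.000000; V(2,1) = max -> 0.430533
  V(2,2) = exp(-r*dt) * [p*0.000000 + (1-p)*0.000000] = 0.000000; exercise = 0.000000; V(2,2) = max -> 0.000000
  V(1,0) = exp(-r*dt) * [p*5.227877 + (1-p)*0.430533] = 2.755442; exercise = 0.888307; V(1,0) = max -> 2.755442
  V(1,1) = exp(-r*dt) * [p*0.430533 + (1-p)*0.000000] = 0.208665; exercise = 0.000000; V(1,1) = max -> 0.208665
  V(0,0) = exp(-r*dt) * [p*2.755442 + (1-p)*0.208665] = 1.442904; exercise = 0.000000; V(0,0) = max -> 1.442904

Answer: Price = V(0,0) = 1.4429


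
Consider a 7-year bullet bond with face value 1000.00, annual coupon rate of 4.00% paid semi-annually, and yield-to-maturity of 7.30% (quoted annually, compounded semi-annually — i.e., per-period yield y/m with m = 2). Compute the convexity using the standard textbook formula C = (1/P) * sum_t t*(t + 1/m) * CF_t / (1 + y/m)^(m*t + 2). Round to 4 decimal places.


Answer: Convexity = 40.3458

Derivation:
Coupon per period c = face * coupon_rate / m = 20.000000
Periods per year m = 2; per-period yield y/m = 0.036500
Number of cashflows N = 14
Cashflows (t years, CF_t, discount factor 1/(1+y/m)^(m*t), PV):
  t = 0.5000: CF_t = 20.000000, DF = 0.964785, PV = 19.295707
  t = 1.0000: CF_t = 20.000000, DF = 0.930811, PV = 18.616215
  t = 1.5000: CF_t = 20.000000, DF = 0.898033, PV = 17.960651
  t = 2.0000: CF_t = 20.000000, DF = 0.866409, PV = 17.328173
  t = 2.5000: CF_t = 20.000000, DF = 0.835898, PV = 16.717967
  t = 3.0000: CF_t = 20.000000, DF = 0.806462, PV = 16.129249
  t = 3.5000: CF_t = 20.000000, DF = 0.778063, PV = 15.561263
  t = 4.0000: CF_t = 20.000000, DF = 0.750664, PV = 15.013279
  t = 4.5000: CF_t = 20.000000, DF = 0.724230, PV = 14.484591
  t = 5.0000: CF_t = 20.000000, DF = 0.698726, PV = 13.974521
  t = 5.5000: CF_t = 20.000000, DF = 0.674121, PV = 13.482413
  t = 6.0000: CF_t = 20.000000, DF = 0.650382, PV = 13.007634
  t = 6.5000: CF_t = 20.000000, DF = 0.627479, PV = 12.549575
  t = 7.0000: CF_t = 1020.000000, DF = 0.605382, PV = 617.489933
Price P = sum_t PV_t = 821.611171
Convexity numerator sum_t t*(t + 1/m) * CF_t / (1+y/m)^(m*t + 2):
  t = 0.5000: term = 8.980326
  t = 1.0000: term = 25.992259
  t = 1.5000: term = 50.153901
  t = 2.0000: term = 80.646247
  t = 2.5000: term = 116.709475
  t = 3.0000: term = 157.639425
  t = 3.5000: term = 202.784275
  t = 4.0000: term = 251.541378
  t = 4.5000: term = 303.354291
  t = 5.0000: term = 357.709943
  t = 5.5000: term = 414.135969
  t = 6.0000: term = 472.198184
  t = 6.5000: term = 531.498197
  t = 7.0000: term = 30175.228836
Convexity = (1/P) * sum = 33148.572707 / 821.611171 = 40.345815


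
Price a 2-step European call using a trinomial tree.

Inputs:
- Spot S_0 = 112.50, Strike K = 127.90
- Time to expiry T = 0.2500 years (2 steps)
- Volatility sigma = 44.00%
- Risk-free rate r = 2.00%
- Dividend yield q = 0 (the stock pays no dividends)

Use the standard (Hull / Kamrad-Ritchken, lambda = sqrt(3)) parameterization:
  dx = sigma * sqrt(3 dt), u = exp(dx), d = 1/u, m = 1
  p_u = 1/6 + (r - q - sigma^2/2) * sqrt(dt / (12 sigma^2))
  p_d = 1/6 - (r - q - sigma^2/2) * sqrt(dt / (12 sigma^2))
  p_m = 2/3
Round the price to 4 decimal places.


Answer: Price = V(0,0) = 5.2606

Derivation:
dt = T/N = 0.125000; dx = sigma*sqrt(3*dt) = 0.269444
u = exp(dx) = 1.309236; d = 1/u = 0.763804
p_u = 0.148852, p_m = 0.666667, p_d = 0.184481
Discount per step: exp(-r*dt) = 0.997503
Stock lattice S(k, j) with j the centered position index:
  k=0: S(0,+0) = 112.5000
  k=1: S(1,-1) = 85.9280; S(1,+0) = 112.5000; S(1,+1) = 147.2891
  k=2: S(2,-2) = 65.6321; S(2,-1) = 85.9280; S(2,+0) = 112.5000; S(2,+1) = 147.2891; S(2,+2) = 192.8362
Terminal payoffs V(N, j) = max(S_T - K, 0):
  V(2,-2) = 0.000000; V(2,-1) = 0.000000; V(2,+0) = 0.000000; V(2,+1) = 19.389066; V(2,+2) = 64.936169
Backward induction: V(k, j) = exp(-r*dt) * [p_u * V(k+1, j+1) + p_m * V(k+1, j) + p_d * V(k+1, j-1)]
  V(1,-1) = exp(-r*dt) * [p_u*0.000000 + p_m*0.000000 + p_d*0.000000] = 0.000000
  V(1,+0) = exp(-r*dt) * [p_u*19.389066 + p_m*0.000000 + p_d*0.000000] = 2.878899
  V(1,+1) = exp(-r*dt) * [p_u*64.936169 + p_m*19.389066 + p_d*0.000000] = 22.535526
  V(0,+0) = exp(-r*dt) * [p_u*22.535526 + p_m*2.878899 + p_d*0.000000] = 5.260561


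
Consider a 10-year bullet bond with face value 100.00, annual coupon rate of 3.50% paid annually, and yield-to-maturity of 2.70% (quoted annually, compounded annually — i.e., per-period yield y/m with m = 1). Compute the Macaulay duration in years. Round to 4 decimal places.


Coupon per period c = face * coupon_rate / m = 3.500000
Periods per year m = 1; per-period yield y/m = 0.027000
Number of cashflows N = 10
Cashflows (t years, CF_t, discount factor 1/(1+y/m)^(m*t), PV):
  t = 1.0000: CF_t = 3.500000, DF = 0.973710, PV = 3.407984
  t = 2.0000: CF_t = 3.500000, DF = 0.948111, PV = 3.318388
  t = 3.0000: CF_t = 3.500000, DF = 0.923185, PV = 3.231147
  t = 4.0000: CF_t = 3.500000, DF = 0.898914, PV = 3.146200
  t = 5.0000: CF_t = 3.500000, DF = 0.875282, PV = 3.063485
  t = 6.0000: CF_t = 3.500000, DF = 0.852270, PV = 2.982946
  t = 7.0000: CF_t = 3.500000, DF = 0.829864, PV = 2.904524
  t = 8.0000: CF_t = 3.500000, DF = 0.808047, PV = 2.828163
  t = 9.0000: CF_t = 3.500000, DF = 0.786803, PV = 2.753811
  t = 10.0000: CF_t = 103.500000, DF = 0.766118, PV = 79.293194
Price P = sum_t PV_t = 106.929842
Macaulay numerator sum_t t * PV_t:
  t * PV_t at t = 1.0000: 3.407984
  t * PV_t at t = 2.0000: 6.636776
  t * PV_t at t = 3.0000: 9.693441
  t * PV_t at t = 4.0000: 12.584798
  t * PV_t at t = 5.0000: 15.317427
  t * PV_t at t = 6.0000: 17.897676
  t * PV_t at t = 7.0000: 20.331667
  t * PV_t at t = 8.0000: 22.625307
  t * PV_t at t = 9.0000: 24.784295
  t * PV_t at t = 10.0000: 792.931943
Macaulay duration D = (sum_t t * PV_t) / P = 926.211314 / 106.929842 = 8.661860

Answer: Macaulay duration = 8.6619 years


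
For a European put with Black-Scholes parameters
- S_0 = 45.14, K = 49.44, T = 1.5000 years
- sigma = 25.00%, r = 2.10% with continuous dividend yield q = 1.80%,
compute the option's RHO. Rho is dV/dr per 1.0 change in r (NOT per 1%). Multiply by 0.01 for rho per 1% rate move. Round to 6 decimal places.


Answer: Rho = -48.033356

Derivation:
d1 = -0.1293854506; d2 = -0.4355716684
phi(d1) = 0.3956169513; exp(-qT) = 0.9733612415; exp(-rT) = 0.9689909565
N(-d2) = 0.6684262349
Rho = -K*T*exp(-rT)*N(-d2) = -49.4400 * 1.5000 * 0.9689909565 * 0.6684262349 = -48.033356


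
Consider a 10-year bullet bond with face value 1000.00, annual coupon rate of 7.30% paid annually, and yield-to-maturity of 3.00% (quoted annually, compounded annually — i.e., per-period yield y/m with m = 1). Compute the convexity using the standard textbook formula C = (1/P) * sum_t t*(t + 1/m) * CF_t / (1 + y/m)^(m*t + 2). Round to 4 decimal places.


Coupon per period c = face * coupon_rate / m = 73.000000
Periods per year m = 1; per-period yield y/m = 0.030000
Number of cashflows N = 10
Cashflows (t years, CF_t, discount factor 1/(1+y/m)^(m*t), PV):
  t = 1.0000: CF_t = 73.000000, DF = 0.970874, PV = 70.873786
  t = 2.0000: CF_t = 73.000000, DF = 0.942596, PV = 68.809501
  t = 3.0000: CF_t = 73.000000, DF = 0.915142, PV = 66.805341
  t = 4.0000: CF_t = 73.000000, DF = 0.888487, PV = 64.859554
  t = 5.0000: CF_t = 73.000000, DF = 0.862609, PV = 62.970441
  t = 6.0000: CF_t = 73.000000, DF = 0.837484, PV = 61.136351
  t = 7.0000: CF_t = 73.000000, DF = 0.813092, PV = 59.355680
  t = 8.0000: CF_t = 73.000000, DF = 0.789409, PV = 57.626874
  t = 9.0000: CF_t = 73.000000, DF = 0.766417, PV = 55.948421
  t = 10.0000: CF_t = 1073.000000, DF = 0.744094, PV = 798.412771
Price P = sum_t PV_t = 1366.798722
Convexity numerator sum_t t*(t + 1/m) * CF_t / (1+y/m)^(m*t + 2):
  t = 1.0000: term = 133.610682
  t = 2.0000: term = 389.157327
  t = 3.0000: term = 755.645295
  t = 4.0000: term = 1222.727015
  t = 5.0000: term = 1780.670410
  t = 6.0000: term = 2420.328712
  t = 7.0000: term = 3133.111602
  t = 8.0000: term = 3910.957617
  t = 9.0000: term = 4746.307787
  t = 10.0000: term = 82783.867259
Convexity = (1/P) * sum = 101276.383706 / 1366.798722 = 74.097511

Answer: Convexity = 74.0975


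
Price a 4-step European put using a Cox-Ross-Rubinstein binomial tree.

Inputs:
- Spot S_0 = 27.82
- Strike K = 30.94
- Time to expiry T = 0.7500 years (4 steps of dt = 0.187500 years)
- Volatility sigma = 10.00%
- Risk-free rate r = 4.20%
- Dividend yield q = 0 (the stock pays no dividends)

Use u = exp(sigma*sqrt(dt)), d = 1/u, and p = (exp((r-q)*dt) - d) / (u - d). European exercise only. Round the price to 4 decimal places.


dt = T/N = 0.187500
u = exp(sigma*sqrt(dt)) = 1.044252; d = 1/u = 0.957623
p = (exp((r-q)*dt) - d) / (u - d) = 0.580440
Discount per step: exp(-r*dt) = 0.992156
Stock lattice S(k, i) with i counting down-moves:
  k=0: S(0,0) = 27.8200
  k=1: S(1,0) = 29.0511; S(1,1) = 26.6411
  k=2: S(2,0) = 30.3367; S(2,1) = 27.8200; S(2,2) = 25.5121
  k=3: S(3,0) = 31.6792; S(3,1) = 29.0511; S(3,2) = 26.6411; S(3,3) = 24.4310
  k=4: S(4,0) = 33.0810; S(4,1) = 30.3367; S(4,2) = 27.8200; S(4,3) = 25.5121; S(4,4) = 23.3956
Terminal payoffs V(N, i) = max(K - S_T, 0):
  V(4,0) = 0.000000; V(4,1) = 0.603314; V(4,2) = 3.120000; V(4,3) = 5.427905; V(4,4) = 7.544350
Backward induction: V(k, i) = exp(-r*dt) * [p * V(k+1, i) + (1-p) * V(k+1, i+1)].
  V(3,0) = exp(-r*dt) * [p*0.000000 + (1-p)*0.603314] = 0.251141
  V(3,1) = exp(-r*dt) * [p*0.603314 + (1-p)*3.120000] = 1.646201
  V(3,2) = exp(-r*dt) * [p*3.120000 + (1-p)*5.427905] = 4.056237
  V(3,3) = exp(-r*dt) * [p*5.427905 + (1-p)*7.544350] = 6.266340
  V(2,0) = exp(-r*dt) * [p*0.251141 + (1-p)*1.646201] = 0.829892
  V(2,1) = exp(-r*dt) * [p*1.646201 + (1-p)*4.056237] = 2.636512
  V(2,2) = exp(-r*dt) * [p*4.056237 + (1-p)*6.266340] = 4.944418
  V(1,0) = exp(-r*dt) * [p*0.829892 + (1-p)*2.636512] = 1.575423
  V(1,1) = exp(-r*dt) * [p*2.636512 + (1-p)*4.944418] = 3.576542
  V(0,0) = exp(-r*dt) * [p*1.575423 + (1-p)*3.576542] = 2.396070

Answer: Price = V(0,0) = 2.3961


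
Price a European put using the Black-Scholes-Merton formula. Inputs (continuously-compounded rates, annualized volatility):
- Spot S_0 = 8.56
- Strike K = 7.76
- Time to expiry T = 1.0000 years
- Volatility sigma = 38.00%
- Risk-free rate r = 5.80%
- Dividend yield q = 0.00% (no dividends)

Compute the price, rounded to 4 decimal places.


d1 = (ln(S/K) + (r - q + 0.5*sigma^2) * T) / (sigma * sqrt(T)) = 0.60083646
d2 = d1 - sigma * sqrt(T) = 0.22083646
exp(-rT) = 0.94364995; exp(-qT) = 1.00000000
P = K * exp(-rT) * N(-d2) - S_0 * exp(-qT) * N(-d1)
N(-d1) = 0.27397446; N(-d2) = 0.41260989
P = 7.7600 * 0.94364995 * 0.41260989 - 8.5600 * 1.00000000 * 0.27397446 = 0.6762

Answer: Price = 0.6762


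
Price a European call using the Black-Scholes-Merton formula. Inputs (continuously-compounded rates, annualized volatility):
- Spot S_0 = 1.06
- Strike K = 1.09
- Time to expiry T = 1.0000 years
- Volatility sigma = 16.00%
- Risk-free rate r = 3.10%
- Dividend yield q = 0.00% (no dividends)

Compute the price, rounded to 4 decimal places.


d1 = (ln(S/K) + (r - q + 0.5*sigma^2) * T) / (sigma * sqrt(T)) = 0.09932007
d2 = d1 - sigma * sqrt(T) = -0.06067993
exp(-rT) = 0.96947557; exp(-qT) = 1.00000000
C = S_0 * exp(-qT) * N(d1) - K * exp(-rT) * N(d2)
N(d1) = 0.53955793; N(d2) = 0.47580706
C = 1.0600 * 1.00000000 * 0.53955793 - 1.0900 * 0.96947557 * 0.47580706 = 0.0691

Answer: Price = 0.0691


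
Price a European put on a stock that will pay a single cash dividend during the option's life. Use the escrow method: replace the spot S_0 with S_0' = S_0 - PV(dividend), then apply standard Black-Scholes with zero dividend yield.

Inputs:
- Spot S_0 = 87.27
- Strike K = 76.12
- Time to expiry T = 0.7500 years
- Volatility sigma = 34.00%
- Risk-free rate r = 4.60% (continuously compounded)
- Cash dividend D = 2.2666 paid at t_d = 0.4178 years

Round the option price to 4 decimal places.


PV(D) = D * exp(-r * t_d) = 2.2666 * 0.98096470 = 2.22345460
S_0' = S_0 - PV(D) = 87.2700 - 2.22345460 = 85.04654540
d1 = (ln(S_0'/K) + (r + sigma^2/2)*T) / (sigma*sqrt(T)) = 0.64098669
d2 = d1 - sigma*sqrt(T) = 0.34653805
exp(-rT) = 0.96608834
N(-d1) = 0.26076567; N(-d2) = 0.36446920
P = K * exp(-rT) * N(-d2) - S_0' * N(-d1) = 76.1200 * 0.96608834 * 0.36446920 - 85.04654540 * 0.26076567 = 4.6254

Answer: Price = 4.6254


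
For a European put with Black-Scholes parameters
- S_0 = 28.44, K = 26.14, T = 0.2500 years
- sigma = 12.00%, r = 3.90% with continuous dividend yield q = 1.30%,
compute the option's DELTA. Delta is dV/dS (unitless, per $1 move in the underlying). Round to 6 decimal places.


Answer: Delta = -0.061116

Derivation:
d1 = 1.5438316123; d2 = 1.4838316123
phi(d1) = 0.1211596045; exp(-qT) = 0.9967552755; exp(-rT) = 0.9902973771
N(-d1) = 0.0613145654
Delta = -exp(-qT) * N(-d1) = -0.9967552755 * 0.0613145654 = -0.061116


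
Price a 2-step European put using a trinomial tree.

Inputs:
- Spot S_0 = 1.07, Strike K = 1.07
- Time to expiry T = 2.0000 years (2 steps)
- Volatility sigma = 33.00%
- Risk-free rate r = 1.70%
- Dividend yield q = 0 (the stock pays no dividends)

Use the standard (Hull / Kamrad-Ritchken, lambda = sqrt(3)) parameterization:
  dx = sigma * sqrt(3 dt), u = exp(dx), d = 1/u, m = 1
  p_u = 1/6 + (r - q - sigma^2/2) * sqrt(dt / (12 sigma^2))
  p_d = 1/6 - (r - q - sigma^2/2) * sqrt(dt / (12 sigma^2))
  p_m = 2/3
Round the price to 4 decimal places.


dt = T/N = 1.000000; dx = sigma*sqrt(3*dt) = 0.571577
u = exp(dx) = 1.771057; d = 1/u = 0.564634
p_u = 0.133906, p_m = 0.666667, p_d = 0.199427
Discount per step: exp(-r*dt) = 0.983144
Stock lattice S(k, j) with j the centered position index:
  k=0: S(0,+0) = 1.0700
  k=1: S(1,-1) = 0.6042; S(1,+0) = 1.0700; S(1,+1) = 1.8950
  k=2: S(2,-2) = 0.3411; S(2,-1) = 0.6042; S(2,+0) = 1.0700; S(2,+1) = 1.8950; S(2,+2) = 3.3562
Terminal payoffs V(N, j) = max(K - S_T, 0):
  V(2,-2) = 0.728871; V(2,-1) = 0.465841; V(2,+0) = 0.000000; V(2,+1) = 0.000000; V(2,+2) = 0.000000
Backward induction: V(k, j) = exp(-r*dt) * [p_u * V(k+1, j+1) + p_m * V(k+1, j) + p_d * V(k+1, j-1)]
  V(1,-1) = exp(-r*dt) * [p_u*0.000000 + p_m*0.465841 + p_d*0.728871] = 0.448232
  V(1,+0) = exp(-r*dt) * [p_u*0.000000 + p_m*0.000000 + p_d*0.465841] = 0.091335
  V(1,+1) = exp(-r*dt) * [p_u*0.000000 + p_m*0.000000 + p_d*0.000000] = 0.000000
  V(0,+0) = exp(-r*dt) * [p_u*0.000000 + p_m*0.091335 + p_d*0.448232] = 0.147747

Answer: Price = V(0,0) = 0.1477


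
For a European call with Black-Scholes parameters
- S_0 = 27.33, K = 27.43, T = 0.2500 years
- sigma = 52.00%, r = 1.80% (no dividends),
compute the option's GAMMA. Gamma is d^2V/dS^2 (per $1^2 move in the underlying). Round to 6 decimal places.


d1 = 0.1332603653; d2 = -0.1267396347
phi(d1) = 0.3954156868; exp(-qT) = 1.0000000000; exp(-rT) = 0.9955101098
Gamma = exp(-qT) * phi(d1) / (S * sigma * sqrt(T)) = 1.0000000000 * 0.3954156868 / (27.3300 * 0.5200 * 0.5000000000) = 0.055647

Answer: Gamma = 0.055647


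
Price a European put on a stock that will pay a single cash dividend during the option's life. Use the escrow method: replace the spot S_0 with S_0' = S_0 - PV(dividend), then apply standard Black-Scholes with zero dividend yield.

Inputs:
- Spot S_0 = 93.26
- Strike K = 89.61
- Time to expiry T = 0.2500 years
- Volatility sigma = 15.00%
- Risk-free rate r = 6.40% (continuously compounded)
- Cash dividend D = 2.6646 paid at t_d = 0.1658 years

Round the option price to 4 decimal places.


Answer: Price = 1.6310

Derivation:
PV(D) = D * exp(-r * t_d) = 2.6646 * 0.98944490 = 2.63647488
S_0' = S_0 - PV(D) = 93.2600 - 2.63647488 = 90.62352512
d1 = (ln(S_0'/K) + (r + sigma^2/2)*T) / (sigma*sqrt(T)) = 0.40079223
d2 = d1 - sigma*sqrt(T) = 0.32579223
exp(-rT) = 0.98412732
N(-d1) = 0.34428655; N(-d2) = 0.37229078
P = K * exp(-rT) * N(-d2) - S_0' * N(-d1) = 89.6100 * 0.98412732 * 0.37229078 - 90.62352512 * 0.34428655 = 1.6310


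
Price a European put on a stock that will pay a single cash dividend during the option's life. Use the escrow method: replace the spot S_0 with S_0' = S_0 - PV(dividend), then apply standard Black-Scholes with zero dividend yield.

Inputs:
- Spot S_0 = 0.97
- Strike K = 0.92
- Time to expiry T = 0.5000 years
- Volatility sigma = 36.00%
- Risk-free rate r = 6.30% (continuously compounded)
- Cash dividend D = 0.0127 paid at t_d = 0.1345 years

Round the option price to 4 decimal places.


Answer: Price = 0.0643

Derivation:
PV(D) = D * exp(-r * t_d) = 0.0127 * 0.99156230 = 0.01259284
S_0' = S_0 - PV(D) = 0.9700 - 0.01259284 = 0.95740716
d1 = (ln(S_0'/K) + (r + sigma^2/2)*T) / (sigma*sqrt(T)) = 0.40758846
d2 = d1 - sigma*sqrt(T) = 0.15303002
exp(-rT) = 0.96899096
N(-d1) = 0.34178792; N(-d2) = 0.43918730
P = K * exp(-rT) * N(-d2) - S_0' * N(-d1) = 0.9200 * 0.96899096 * 0.43918730 - 0.95740716 * 0.34178792 = 0.0643


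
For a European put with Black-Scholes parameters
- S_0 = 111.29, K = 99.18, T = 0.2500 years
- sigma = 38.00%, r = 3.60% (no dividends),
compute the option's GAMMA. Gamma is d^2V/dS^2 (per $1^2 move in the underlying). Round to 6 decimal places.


Answer: Gamma = 0.014255

Derivation:
d1 = 0.7487001364; d2 = 0.5587001364
phi(d1) = 0.3014308988; exp(-qT) = 1.0000000000; exp(-rT) = 0.9910403788
Gamma = exp(-qT) * phi(d1) / (S * sigma * sqrt(T)) = 1.0000000000 * 0.3014308988 / (111.2900 * 0.3800 * 0.5000000000) = 0.014255


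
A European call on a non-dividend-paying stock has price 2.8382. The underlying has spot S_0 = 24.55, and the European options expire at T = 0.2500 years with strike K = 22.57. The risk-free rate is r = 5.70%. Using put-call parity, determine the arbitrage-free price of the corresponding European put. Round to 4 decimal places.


Answer: Put price = 0.5389

Derivation:
Put-call parity: C - P = S_0 * exp(-qT) - K * exp(-rT).
S_0 * exp(-qT) = 24.5500 * 1.00000000 = 24.55000000
K * exp(-rT) = 22.5700 * 0.98585105 = 22.25065821
P = C - S*exp(-qT) + K*exp(-rT)
P = 2.8382 - 24.55000000 + 22.25065821 = 0.5389


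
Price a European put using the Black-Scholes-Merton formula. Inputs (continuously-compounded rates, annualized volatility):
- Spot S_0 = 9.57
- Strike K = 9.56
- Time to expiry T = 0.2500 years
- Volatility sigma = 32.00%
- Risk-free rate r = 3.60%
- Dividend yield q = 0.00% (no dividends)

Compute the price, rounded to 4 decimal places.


d1 = (ln(S/K) + (r - q + 0.5*sigma^2) * T) / (sigma * sqrt(T)) = 0.14278424
d2 = d1 - sigma * sqrt(T) = -0.01721576
exp(-rT) = 0.99104038; exp(-qT) = 1.00000000
P = K * exp(-rT) * N(-d2) - S_0 * exp(-qT) * N(-d1)
N(-d1) = 0.44323029; N(-d2) = 0.50686776
P = 9.5600 * 0.99104038 * 0.50686776 - 9.5700 * 1.00000000 * 0.44323029 = 0.5605

Answer: Price = 0.5605


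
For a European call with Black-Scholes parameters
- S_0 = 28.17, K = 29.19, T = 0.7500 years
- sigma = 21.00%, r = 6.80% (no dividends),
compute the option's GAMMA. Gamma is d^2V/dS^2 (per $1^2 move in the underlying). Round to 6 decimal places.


d1 = 0.1757833457; d2 = -0.0060819891
phi(d1) = 0.3928260345; exp(-qT) = 1.0000000000; exp(-rT) = 0.9502786705
Gamma = exp(-qT) * phi(d1) / (S * sigma * sqrt(T)) = 1.0000000000 * 0.3928260345 / (28.1700 * 0.2100 * 0.8660254038) = 0.076677

Answer: Gamma = 0.076677


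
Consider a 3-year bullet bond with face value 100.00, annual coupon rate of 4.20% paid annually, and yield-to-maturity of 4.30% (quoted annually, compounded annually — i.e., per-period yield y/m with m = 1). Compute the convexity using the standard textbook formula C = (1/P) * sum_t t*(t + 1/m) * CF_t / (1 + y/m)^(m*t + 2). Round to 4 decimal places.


Coupon per period c = face * coupon_rate / m = 4.200000
Periods per year m = 1; per-period yield y/m = 0.043000
Number of cashflows N = 3
Cashflows (t years, CF_t, discount factor 1/(1+y/m)^(m*t), PV):
  t = 1.0000: CF_t = 4.200000, DF = 0.958773, PV = 4.026846
  t = 2.0000: CF_t = 4.200000, DF = 0.919245, PV = 3.860830
  t = 3.0000: CF_t = 104.200000, DF = 0.881347, PV = 91.836388
Price P = sum_t PV_t = 99.724063
Convexity numerator sum_t t*(t + 1/m) * CF_t / (1+y/m)^(m*t + 2):
  t = 1.0000: term = 7.403317
  t = 2.0000: term = 21.294297
  t = 3.0000: term = 1013.041934
Convexity = (1/P) * sum = 1041.739548 / 99.724063 = 10.446220

Answer: Convexity = 10.4462


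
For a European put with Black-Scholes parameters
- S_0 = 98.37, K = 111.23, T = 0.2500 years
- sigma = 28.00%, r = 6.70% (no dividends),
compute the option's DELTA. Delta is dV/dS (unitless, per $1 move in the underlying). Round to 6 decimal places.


d1 = -0.6879589291; d2 = -0.8279589291
phi(d1) = 0.3148741395; exp(-qT) = 1.0000000000; exp(-rT) = 0.9833895013
N(-d1) = 0.7542606773
Delta = -exp(-qT) * N(-d1) = -1.0000000000 * 0.7542606773 = -0.754261

Answer: Delta = -0.754261


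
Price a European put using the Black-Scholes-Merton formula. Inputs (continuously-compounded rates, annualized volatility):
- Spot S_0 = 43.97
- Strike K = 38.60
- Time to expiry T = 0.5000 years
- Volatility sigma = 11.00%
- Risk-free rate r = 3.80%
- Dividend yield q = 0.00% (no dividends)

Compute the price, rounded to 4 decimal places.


Answer: Price = 0.0334

Derivation:
d1 = (ln(S/K) + (r - q + 0.5*sigma^2) * T) / (sigma * sqrt(T)) = 1.95778977
d2 = d1 - sigma * sqrt(T) = 1.88000803
exp(-rT) = 0.98117936; exp(-qT) = 1.00000000
P = K * exp(-rT) * N(-d2) - S_0 * exp(-qT) * N(-d1)
N(-d1) = 0.02512734; N(-d2) = 0.03005349
P = 38.6000 * 0.98117936 * 0.03005349 - 43.9700 * 1.00000000 * 0.02512734 = 0.0334


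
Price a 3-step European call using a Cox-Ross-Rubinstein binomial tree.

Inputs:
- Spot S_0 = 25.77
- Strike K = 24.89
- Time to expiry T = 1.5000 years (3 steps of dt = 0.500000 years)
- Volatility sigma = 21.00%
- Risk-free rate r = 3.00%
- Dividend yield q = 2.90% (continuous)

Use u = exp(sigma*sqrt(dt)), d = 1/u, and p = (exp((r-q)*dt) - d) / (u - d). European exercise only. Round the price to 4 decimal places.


Answer: Price = V(0,0) = 3.1303

Derivation:
dt = T/N = 0.500000
u = exp(sigma*sqrt(dt)) = 1.160084; d = 1/u = 0.862007
p = (exp((r-q)*dt) - d) / (u - d) = 0.464623
Discount per step: exp(-r*dt) = 0.985112
Stock lattice S(k, i) with i counting down-moves:
  k=0: S(0,0) = 25.7700
  k=1: S(1,0) = 29.8954; S(1,1) = 22.2139
  k=2: S(2,0) = 34.6811; S(2,1) = 25.7700; S(2,2) = 19.1485
  k=3: S(3,0) = 40.2330; S(3,1) = 29.8954; S(3,2) = 22.2139; S(3,3) = 16.5062
Terminal payoffs V(N, i) = max(S_T - K, 0):
  V(3,0) = 15.343030; V(3,1) = 5.005365; V(3,2) = 0.000000; V(3,3) = 0.000000
Backward induction: V(k, i) = exp(-r*dt) * [p * V(k+1, i) + (1-p) * V(k+1, i+1)].
  V(2,0) = exp(-r*dt) * [p*15.343030 + (1-p)*5.005365] = 9.662450
  V(2,1) = exp(-r*dt) * [p*5.005365 + (1-p)*0.000000] = 2.290983
  V(2,2) = exp(-r*dt) * [p*0.000000 + (1-p)*0.000000] = 0.000000
  V(1,0) = exp(-r*dt) * [p*9.662450 + (1-p)*2.290983] = 5.630836
  V(1,1) = exp(-r*dt) * [p*2.290983 + (1-p)*0.000000] = 1.048595
  V(0,0) = exp(-r*dt) * [p*5.630836 + (1-p)*1.048595] = 3.130300


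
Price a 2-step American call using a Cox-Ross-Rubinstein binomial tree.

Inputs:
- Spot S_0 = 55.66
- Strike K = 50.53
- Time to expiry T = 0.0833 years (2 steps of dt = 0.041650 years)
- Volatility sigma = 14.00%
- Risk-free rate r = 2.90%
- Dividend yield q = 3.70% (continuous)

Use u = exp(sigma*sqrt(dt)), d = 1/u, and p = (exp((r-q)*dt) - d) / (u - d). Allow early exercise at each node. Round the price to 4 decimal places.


Answer: Price = V(0,0) = 5.1300

Derivation:
dt = T/N = 0.041650
u = exp(sigma*sqrt(dt)) = 1.028984; d = 1/u = 0.971833
p = (exp((r-q)*dt) - d) / (u - d) = 0.487028
Discount per step: exp(-r*dt) = 0.998793
Stock lattice S(k, i) with i counting down-moves:
  k=0: S(0,0) = 55.6600
  k=1: S(1,0) = 57.2732; S(1,1) = 54.0922
  k=2: S(2,0) = 58.9332; S(2,1) = 55.6600; S(2,2) = 52.5686
Terminal payoffs V(N, i) = max(S_T - K, 0):
  V(2,0) = 8.403229; V(2,1) = 5.130000; V(2,2) = 2.038571
Backward induction: V(k, i) = exp(-r*dt) * [p * V(k+1, i) + (1-p) * V(k+1, i+1)]; then take max(V_cont, immediate exercise) for American.
  V(1,0) = exp(-r*dt) * [p*8.403229 + (1-p)*5.130000] = 6.716038; exercise = 6.743236; V(1,0) = max -> 6.743236
  V(1,1) = exp(-r*dt) * [p*5.130000 + (1-p)*2.038571] = 3.539906; exercise = 3.562205; V(1,1) = max -> 3.562205
  V(0,0) = exp(-r*dt) * [p*6.743236 + (1-p)*3.562205] = 5.105287; exercise = 5.130000; V(0,0) = max -> 5.130000


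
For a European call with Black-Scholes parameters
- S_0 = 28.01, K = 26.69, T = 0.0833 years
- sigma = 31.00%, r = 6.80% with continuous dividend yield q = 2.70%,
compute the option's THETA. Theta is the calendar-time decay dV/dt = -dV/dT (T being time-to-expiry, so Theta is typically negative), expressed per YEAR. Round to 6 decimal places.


Answer: Theta = -5.648571

Derivation:
d1 = 0.6224390787; d2 = 0.5329676866
phi(d1) = 0.3286855578; exp(-qT) = 0.9977534273; exp(-rT) = 0.9943516125
Theta = -S*exp(-qT)*phi(d1)*sigma/(2*sqrt(T)) - r*K*exp(-rT)*N(d2) + q*S*exp(-qT)*N(d1)
N(d1) = 0.7331734045; N(d2) = 0.7029720256; sqrt(T) = 0.2886173938
Term 1 = -28.0100 * 0.9977534273 * 0.3286855578 * 0.3100 / (2 * 0.2886173938) = -4.9331708485
Term 2 = -0.0680 * 26.6900 * 0.9943516125 * 0.7029720256 = -1.2686315614
Term 3 = 0.0270 * 28.0100 * 0.9977534273 * 0.7331734045 = 0.5532313776
Theta = -4.9331708485 + (-1.2686315614) + (0.5532313776) = -5.648571


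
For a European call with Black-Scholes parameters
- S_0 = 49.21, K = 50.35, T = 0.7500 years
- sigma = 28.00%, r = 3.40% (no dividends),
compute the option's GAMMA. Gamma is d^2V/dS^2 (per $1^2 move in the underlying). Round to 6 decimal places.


d1 = 0.1319585000; d2 = -0.1105286130
phi(d1) = 0.3954839571; exp(-qT) = 1.0000000000; exp(-rT) = 0.9748223790
Gamma = exp(-qT) * phi(d1) / (S * sigma * sqrt(T)) = 1.0000000000 * 0.3954839571 / (49.2100 * 0.2800 * 0.8660254038) = 0.033143

Answer: Gamma = 0.033143


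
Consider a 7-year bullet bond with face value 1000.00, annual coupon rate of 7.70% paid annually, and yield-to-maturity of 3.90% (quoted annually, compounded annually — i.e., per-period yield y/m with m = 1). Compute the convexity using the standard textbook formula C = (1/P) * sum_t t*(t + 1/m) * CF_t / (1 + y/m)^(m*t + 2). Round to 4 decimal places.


Coupon per period c = face * coupon_rate / m = 77.000000
Periods per year m = 1; per-period yield y/m = 0.039000
Number of cashflows N = 7
Cashflows (t years, CF_t, discount factor 1/(1+y/m)^(m*t), PV):
  t = 1.0000: CF_t = 77.000000, DF = 0.962464, PV = 74.109721
  t = 2.0000: CF_t = 77.000000, DF = 0.926337, PV = 71.327932
  t = 3.0000: CF_t = 77.000000, DF = 0.891566, PV = 68.650560
  t = 4.0000: CF_t = 77.000000, DF = 0.858100, PV = 66.073686
  t = 5.0000: CF_t = 77.000000, DF = 0.825890, PV = 63.593538
  t = 6.0000: CF_t = 77.000000, DF = 0.794889, PV = 61.206485
  t = 7.0000: CF_t = 1077.000000, DF = 0.765052, PV = 823.961407
Price P = sum_t PV_t = 1228.923328
Convexity numerator sum_t t*(t + 1/m) * CF_t / (1+y/m)^(m*t + 2):
  t = 1.0000: term = 137.301119
  t = 2.0000: term = 396.442116
  t = 3.0000: term = 763.122456
  t = 4.0000: term = 1224.129701
  t = 5.0000: term = 1767.270984
  t = 6.0000: term = 2381.308352
  t = 7.0000: term = 42742.882054
Convexity = (1/P) * sum = 49412.456782 / 1228.923328 = 40.207925

Answer: Convexity = 40.2079


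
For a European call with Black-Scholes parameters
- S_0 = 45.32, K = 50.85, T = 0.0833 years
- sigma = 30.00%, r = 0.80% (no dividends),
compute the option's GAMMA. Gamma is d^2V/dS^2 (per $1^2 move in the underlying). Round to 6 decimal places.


d1 = -1.2787030941; d2 = -1.3652883122
phi(d1) = 0.1761394383; exp(-qT) = 1.0000000000; exp(-rT) = 0.9993338220
Gamma = exp(-qT) * phi(d1) / (S * sigma * sqrt(T)) = 1.0000000000 * 0.1761394383 / (45.3200 * 0.3000 * 0.2886173938) = 0.044887

Answer: Gamma = 0.044887


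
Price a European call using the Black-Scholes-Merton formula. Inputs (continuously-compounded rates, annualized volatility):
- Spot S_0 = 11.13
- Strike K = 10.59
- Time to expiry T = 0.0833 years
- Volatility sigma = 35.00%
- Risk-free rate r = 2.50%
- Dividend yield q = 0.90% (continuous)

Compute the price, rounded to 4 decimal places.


d1 = (ln(S/K) + (r - q + 0.5*sigma^2) * T) / (sigma * sqrt(T)) = 0.55603946
d2 = d1 - sigma * sqrt(T) = 0.45502337
exp(-rT) = 0.99791967; exp(-qT) = 0.99925058
C = S_0 * exp(-qT) * N(d1) - K * exp(-rT) * N(d2)
N(d1) = 0.71090806; N(d2) = 0.67545379
C = 11.1300 * 0.99925058 * 0.71090806 - 10.5900 * 0.99791967 * 0.67545379 = 0.7683

Answer: Price = 0.7683


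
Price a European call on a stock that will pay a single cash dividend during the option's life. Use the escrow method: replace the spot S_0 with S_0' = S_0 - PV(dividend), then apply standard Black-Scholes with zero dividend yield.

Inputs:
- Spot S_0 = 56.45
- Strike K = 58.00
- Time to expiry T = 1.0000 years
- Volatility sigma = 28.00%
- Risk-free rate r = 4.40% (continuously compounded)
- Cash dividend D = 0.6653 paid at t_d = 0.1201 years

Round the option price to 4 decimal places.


PV(D) = D * exp(-r * t_d) = 0.6653 * 0.99472954 = 0.66179356
S_0' = S_0 - PV(D) = 56.4500 - 0.66179356 = 55.78820644
d1 = (ln(S_0'/K) + (r + sigma^2/2)*T) / (sigma*sqrt(T)) = 0.15828387
d2 = d1 - sigma*sqrt(T) = -0.12171613
exp(-rT) = 0.95695396
N(d1) = 0.56288344; N(d2) = 0.45156192
C = S_0' * N(d1) - K * exp(-rT) * N(d2) = 55.78820644 * 0.56288344 - 58.0000 * 0.95695396 * 0.45156192 = 6.3391

Answer: Price = 6.3391


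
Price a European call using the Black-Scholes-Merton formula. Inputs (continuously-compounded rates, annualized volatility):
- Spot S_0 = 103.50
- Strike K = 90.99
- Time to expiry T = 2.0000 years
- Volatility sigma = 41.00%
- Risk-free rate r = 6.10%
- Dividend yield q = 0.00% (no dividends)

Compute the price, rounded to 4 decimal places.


Answer: Price = 34.3397

Derivation:
d1 = (ln(S/K) + (r - q + 0.5*sigma^2) * T) / (sigma * sqrt(T)) = 0.72249412
d2 = d1 - sigma * sqrt(T) = 0.14266656
exp(-rT) = 0.88514837; exp(-qT) = 1.00000000
C = S_0 * exp(-qT) * N(d1) - K * exp(-rT) * N(d2)
N(d1) = 0.76500463; N(d2) = 0.55672324
C = 103.5000 * 1.00000000 * 0.76500463 - 90.9900 * 0.88514837 * 0.55672324 = 34.3397


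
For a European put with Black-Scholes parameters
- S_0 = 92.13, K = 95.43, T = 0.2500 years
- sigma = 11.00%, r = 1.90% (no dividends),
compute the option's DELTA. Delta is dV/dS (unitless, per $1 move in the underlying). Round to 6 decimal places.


Answer: Delta = -0.700555

Derivation:
d1 = -0.5259976602; d2 = -0.5809976602
phi(d1) = 0.3474010848; exp(-qT) = 1.0000000000; exp(-rT) = 0.9952612634
N(-d1) = 0.7005550836
Delta = -exp(-qT) * N(-d1) = -1.0000000000 * 0.7005550836 = -0.700555


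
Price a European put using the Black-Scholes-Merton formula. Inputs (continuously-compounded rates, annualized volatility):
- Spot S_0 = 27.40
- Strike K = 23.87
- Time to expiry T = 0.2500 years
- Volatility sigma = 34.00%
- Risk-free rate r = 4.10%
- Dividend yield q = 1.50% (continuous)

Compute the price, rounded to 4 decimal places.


d1 = (ln(S/K) + (r - q + 0.5*sigma^2) * T) / (sigma * sqrt(T)) = 0.93453278
d2 = d1 - sigma * sqrt(T) = 0.76453278
exp(-rT) = 0.98980235; exp(-qT) = 0.99625702
P = K * exp(-rT) * N(-d2) - S_0 * exp(-qT) * N(-d1)
N(-d1) = 0.17501457; N(-d2) = 0.22227490
P = 23.8700 * 0.98980235 * 0.22227490 - 27.4000 * 0.99625702 * 0.17501457 = 0.4741

Answer: Price = 0.4741


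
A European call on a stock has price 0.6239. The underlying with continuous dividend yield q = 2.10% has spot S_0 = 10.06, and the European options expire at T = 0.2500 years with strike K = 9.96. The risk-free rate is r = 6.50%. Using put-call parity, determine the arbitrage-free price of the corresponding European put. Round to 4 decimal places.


Put-call parity: C - P = S_0 * exp(-qT) - K * exp(-rT).
S_0 * exp(-qT) = 10.0600 * 0.99476376 = 10.00732340
K * exp(-rT) = 9.9600 * 0.98388132 = 9.79945794
P = C - S*exp(-qT) + K*exp(-rT)
P = 0.6239 - 10.00732340 + 9.79945794 = 0.4160

Answer: Put price = 0.4160
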